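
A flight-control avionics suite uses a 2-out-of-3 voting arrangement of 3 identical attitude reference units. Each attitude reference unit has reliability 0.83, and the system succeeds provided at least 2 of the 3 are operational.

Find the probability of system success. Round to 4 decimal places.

0.9231

R = Σ_{i=2}^{3} C(3,i) p^i (1−p)^{3−i} with p = 0.83
C(3,2)·0.83^2·0.17^1 = 0.351339
C(3,3)·0.83^3·0.17^0 = 0.571787
Sum = 0.9231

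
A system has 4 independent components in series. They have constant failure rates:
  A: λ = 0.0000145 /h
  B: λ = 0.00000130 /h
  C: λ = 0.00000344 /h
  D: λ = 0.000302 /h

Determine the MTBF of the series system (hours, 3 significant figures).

Series of exponential components: λ_sys = Σ λ_i
λ_sys = 0.0000145 + 0.00000130 + 0.00000344 + 0.000302 = 3.2124e-04 /h
MTBF = 1 / λ_sys = 3110 h

3110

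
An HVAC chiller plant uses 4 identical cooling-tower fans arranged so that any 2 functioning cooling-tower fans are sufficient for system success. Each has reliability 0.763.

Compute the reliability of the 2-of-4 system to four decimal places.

R = Σ_{i=2}^{4} C(4,i) p^i (1−p)^{4−i} with p = 0.763
C(4,2)·0.763^2·0.237^2 = 0.196199
C(4,3)·0.763^3·0.237^1 = 0.421097
C(4,4)·0.763^4·0.237^0 = 0.338921
Sum = 0.9562

0.9562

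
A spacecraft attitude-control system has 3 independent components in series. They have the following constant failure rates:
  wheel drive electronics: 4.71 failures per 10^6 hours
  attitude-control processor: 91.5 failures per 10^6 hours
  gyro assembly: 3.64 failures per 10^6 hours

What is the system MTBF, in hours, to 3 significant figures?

Series of exponential components: λ_sys = Σ λ_i
λ_sys = 0.00000471 + 0.0000915 + 0.00000364 = 9.9850e-05 /h
MTBF = 1 / λ_sys = 10000 h

10000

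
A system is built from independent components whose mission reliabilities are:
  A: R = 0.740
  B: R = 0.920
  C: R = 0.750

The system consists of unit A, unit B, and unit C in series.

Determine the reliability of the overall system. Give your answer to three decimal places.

Series (A, B, and C): 0.74000 × 0.92000 × 0.75000 = 0.511

0.511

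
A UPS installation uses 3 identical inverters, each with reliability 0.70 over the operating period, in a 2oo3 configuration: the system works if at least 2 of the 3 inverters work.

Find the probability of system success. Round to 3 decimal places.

R = Σ_{i=2}^{3} C(3,i) p^i (1−p)^{3−i} with p = 0.70
C(3,2)·0.70^2·0.30^1 = 0.44100
C(3,3)·0.70^3·0.30^0 = 0.34300
Sum = 0.784

0.784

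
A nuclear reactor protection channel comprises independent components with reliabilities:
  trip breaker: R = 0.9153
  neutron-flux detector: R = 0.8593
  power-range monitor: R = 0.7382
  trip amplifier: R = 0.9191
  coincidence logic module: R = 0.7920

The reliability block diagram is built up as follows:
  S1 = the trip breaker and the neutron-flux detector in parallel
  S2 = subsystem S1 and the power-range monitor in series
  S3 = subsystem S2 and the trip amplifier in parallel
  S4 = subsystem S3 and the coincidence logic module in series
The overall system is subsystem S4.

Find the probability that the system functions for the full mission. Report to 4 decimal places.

0.7747

Parallel (trip breaker and neutron-flux detector): 1 − (1 − 0.915300)(1 − 0.859300) = 0.988083
Series ([0.988083] and power-range monitor): 0.988083 × 0.738200 = 0.729403
Parallel ([0.729403] and trip amplifier): 1 − (1 − 0.729403)(1 − 0.919100) = 0.978109
Series ([0.978109] and coincidence logic module): 0.978109 × 0.792000 = 0.7747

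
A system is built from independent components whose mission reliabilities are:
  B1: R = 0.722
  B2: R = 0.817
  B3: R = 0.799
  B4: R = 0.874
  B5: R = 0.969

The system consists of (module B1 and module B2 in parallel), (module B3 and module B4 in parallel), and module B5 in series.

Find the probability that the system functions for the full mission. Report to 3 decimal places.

Parallel (B1 and B2): 1 − (1 − 0.72200)(1 − 0.81700) = 0.94913
Parallel (B3 and B4): 1 − (1 − 0.79900)(1 − 0.87400) = 0.97467
Series ([0.94913], [0.97467], and B5): 0.94913 × 0.97467 × 0.96900 = 0.896

0.896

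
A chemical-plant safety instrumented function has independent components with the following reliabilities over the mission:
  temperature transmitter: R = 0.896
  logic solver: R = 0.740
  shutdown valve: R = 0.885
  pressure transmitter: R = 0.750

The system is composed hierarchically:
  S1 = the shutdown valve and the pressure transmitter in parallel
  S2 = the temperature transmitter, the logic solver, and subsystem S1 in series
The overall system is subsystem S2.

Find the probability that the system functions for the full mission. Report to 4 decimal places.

Parallel (shutdown valve and pressure transmitter): 1 − (1 − 0.885000)(1 − 0.750000) = 0.971250
Series (temperature transmitter, logic solver, and [0.971250]): 0.896000 × 0.740000 × 0.971250 = 0.6440

0.6440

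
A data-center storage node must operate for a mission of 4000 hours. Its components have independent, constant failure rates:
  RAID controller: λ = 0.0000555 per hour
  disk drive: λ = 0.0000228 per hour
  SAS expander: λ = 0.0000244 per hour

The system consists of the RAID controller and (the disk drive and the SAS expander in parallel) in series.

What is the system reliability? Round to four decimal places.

R(RAID controller) = exp(−0.0000555 × 4000) = 0.800915
R(disk drive) = exp(−0.0000228 × 4000) = 0.912835
R(SAS expander) = exp(−0.0000244 × 4000) = 0.907012
Parallel (disk drive and SAS expander): 1 − (1 − 0.912835)(1 − 0.907012) = 0.991895
Series (RAID controller and [0.991895]): 0.800915 × 0.991895 = 0.7944

0.7944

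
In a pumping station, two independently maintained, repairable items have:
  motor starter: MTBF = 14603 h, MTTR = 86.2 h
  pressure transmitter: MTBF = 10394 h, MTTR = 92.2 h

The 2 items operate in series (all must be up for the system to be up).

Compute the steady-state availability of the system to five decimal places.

A(motor starter) = MTBF/(MTBF+MTTR) = 14603/(14603+86.2) = 0.994132
A(pressure transmitter) = MTBF/(MTBF+MTTR) = 10394/(10394+92.2) = 0.991207
Series availability: 0.994132 × 0.991207 = 0.98539

0.98539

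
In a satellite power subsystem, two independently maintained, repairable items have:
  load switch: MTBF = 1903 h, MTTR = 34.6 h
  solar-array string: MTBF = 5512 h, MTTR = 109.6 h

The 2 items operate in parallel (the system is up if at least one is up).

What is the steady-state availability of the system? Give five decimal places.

0.99965

A(load switch) = MTBF/(MTBF+MTTR) = 1903/(1903+34.6) = 0.982143
A(solar-array string) = MTBF/(MTBF+MTTR) = 5512/(5512+109.6) = 0.980504
Parallel availability: 1 − (1 − 0.982143)(1 − 0.980504) = 0.99965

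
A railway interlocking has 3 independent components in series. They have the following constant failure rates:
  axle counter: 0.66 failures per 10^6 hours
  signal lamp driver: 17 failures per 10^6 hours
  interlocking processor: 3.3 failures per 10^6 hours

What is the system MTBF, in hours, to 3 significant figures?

Series of exponential components: λ_sys = Σ λ_i
λ_sys = 0.00000066 + 0.000017 + 0.0000033 = 2.0960e-05 /h
MTBF = 1 / λ_sys = 47700 h

47700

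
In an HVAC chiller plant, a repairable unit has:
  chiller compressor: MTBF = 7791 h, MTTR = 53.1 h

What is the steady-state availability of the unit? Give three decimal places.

A(chiller compressor) = MTBF/(MTBF+MTTR) = 7791/(7791+53.1) = 0.993

0.993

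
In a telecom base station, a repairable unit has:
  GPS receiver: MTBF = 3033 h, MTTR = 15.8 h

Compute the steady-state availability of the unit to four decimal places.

A(GPS receiver) = MTBF/(MTBF+MTTR) = 3033/(3033+15.8) = 0.9948

0.9948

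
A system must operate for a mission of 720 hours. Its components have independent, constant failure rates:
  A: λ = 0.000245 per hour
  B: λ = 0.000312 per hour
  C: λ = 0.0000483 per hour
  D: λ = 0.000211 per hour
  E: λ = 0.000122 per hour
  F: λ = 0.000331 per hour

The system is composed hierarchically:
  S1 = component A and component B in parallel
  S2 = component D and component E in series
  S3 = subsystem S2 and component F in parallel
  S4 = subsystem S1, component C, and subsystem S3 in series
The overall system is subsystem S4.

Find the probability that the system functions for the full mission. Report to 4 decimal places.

R(A) = exp(−0.000245 × 720) = 0.838283
R(B) = exp(−0.000312 × 720) = 0.798804
R(C) = exp(−0.0000483 × 720) = 0.965822
R(D) = exp(−0.000211 × 720) = 0.859057
R(E) = exp(−0.000122 × 720) = 0.915907
R(F) = exp(−0.000331 × 720) = 0.787951
Parallel (A and B): 1 − (1 − 0.838283)(1 − 0.798804) = 0.967463
Series (D and E): 0.859057 × 0.915907 = 0.786816
Parallel ([0.786816] and F): 1 − (1 − 0.786816)(1 − 0.787951) = 0.954795
Series ([0.967463], C, and [0.954795]): 0.967463 × 0.965822 × 0.954795 = 0.8922

0.8922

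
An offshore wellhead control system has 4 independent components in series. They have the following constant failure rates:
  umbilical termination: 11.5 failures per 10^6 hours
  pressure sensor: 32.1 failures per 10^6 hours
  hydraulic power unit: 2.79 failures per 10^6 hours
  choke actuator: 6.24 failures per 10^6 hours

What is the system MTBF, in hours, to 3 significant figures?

Series of exponential components: λ_sys = Σ λ_i
λ_sys = 0.0000115 + 0.0000321 + 0.00000279 + 0.00000624 = 5.2630e-05 /h
MTBF = 1 / λ_sys = 19000 h

19000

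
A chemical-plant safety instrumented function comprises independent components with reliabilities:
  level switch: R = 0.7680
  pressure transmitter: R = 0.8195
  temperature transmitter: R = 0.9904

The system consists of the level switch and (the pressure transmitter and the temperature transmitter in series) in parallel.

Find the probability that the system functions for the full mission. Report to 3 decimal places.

Series (pressure transmitter and temperature transmitter): 0.81950 × 0.99040 = 0.81163
Parallel (level switch and [0.81163]): 1 − (1 − 0.76800)(1 − 0.81163) = 0.956

0.956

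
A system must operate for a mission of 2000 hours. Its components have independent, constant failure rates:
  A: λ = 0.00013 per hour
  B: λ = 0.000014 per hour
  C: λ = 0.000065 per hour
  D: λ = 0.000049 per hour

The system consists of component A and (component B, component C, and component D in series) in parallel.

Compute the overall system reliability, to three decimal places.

0.948

R(A) = exp(−0.00013 × 2000) = 0.77105
R(B) = exp(−0.000014 × 2000) = 0.97239
R(C) = exp(−0.000065 × 2000) = 0.87810
R(D) = exp(−0.000049 × 2000) = 0.90665
Series (B, C, and D): 0.97239 × 0.87810 × 0.90665 = 0.77415
Parallel (A and [0.77415]): 1 − (1 − 0.77105)(1 − 0.77415) = 0.948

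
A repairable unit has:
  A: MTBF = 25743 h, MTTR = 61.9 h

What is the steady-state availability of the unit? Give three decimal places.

A(A) = MTBF/(MTBF+MTTR) = 25743/(25743+61.9) = 0.998

0.998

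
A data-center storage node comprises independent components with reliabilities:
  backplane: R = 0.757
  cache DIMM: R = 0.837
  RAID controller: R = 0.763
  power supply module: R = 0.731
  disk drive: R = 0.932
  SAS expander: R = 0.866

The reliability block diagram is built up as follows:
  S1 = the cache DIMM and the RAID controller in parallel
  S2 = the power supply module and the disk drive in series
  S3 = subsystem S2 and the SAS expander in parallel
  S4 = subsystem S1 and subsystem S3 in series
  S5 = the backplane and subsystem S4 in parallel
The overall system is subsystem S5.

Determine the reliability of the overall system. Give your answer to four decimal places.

Parallel (cache DIMM and RAID controller): 1 − (1 − 0.837000)(1 − 0.763000) = 0.961369
Series (power supply module and disk drive): 0.731000 × 0.932000 = 0.681292
Parallel ([0.681292] and SAS expander): 1 − (1 − 0.681292)(1 − 0.866000) = 0.957293
Series ([0.961369] and [0.957293]): 0.961369 × 0.957293 = 0.920312
Parallel (backplane and [0.920312]): 1 − (1 − 0.757000)(1 − 0.920312) = 0.9806

0.9806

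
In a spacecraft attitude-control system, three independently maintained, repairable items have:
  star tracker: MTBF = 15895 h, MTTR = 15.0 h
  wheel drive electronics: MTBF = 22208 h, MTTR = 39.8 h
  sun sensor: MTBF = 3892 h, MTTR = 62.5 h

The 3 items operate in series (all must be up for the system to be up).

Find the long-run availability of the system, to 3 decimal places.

A(star tracker) = MTBF/(MTBF+MTTR) = 15895/(15895+15.0) = 0.999057
A(wheel drive electronics) = MTBF/(MTBF+MTTR) = 22208/(22208+39.8) = 0.998211
A(sun sensor) = MTBF/(MTBF+MTTR) = 3892/(3892+62.5) = 0.984195
Series availability: 0.999057 × 0.998211 × 0.984195 = 0.982

0.982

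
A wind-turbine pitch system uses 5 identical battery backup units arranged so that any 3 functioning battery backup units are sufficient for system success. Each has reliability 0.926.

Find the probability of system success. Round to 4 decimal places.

R = Σ_{i=3}^{5} C(5,i) p^i (1−p)^{5−i} with p = 0.926
C(5,3)·0.926^3·0.074^2 = 0.043481
C(5,4)·0.926^4·0.074^1 = 0.272048
C(5,5)·0.926^5·0.074^0 = 0.680855
Sum = 0.9964

0.9964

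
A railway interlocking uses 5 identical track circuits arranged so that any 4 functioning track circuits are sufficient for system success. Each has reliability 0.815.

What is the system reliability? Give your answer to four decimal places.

0.7677

R = Σ_{i=4}^{5} C(5,i) p^i (1−p)^{5−i} with p = 0.815
C(5,4)·0.815^4·0.185^1 = 0.408105
C(5,5)·0.815^5·0.185^0 = 0.359574
Sum = 0.7677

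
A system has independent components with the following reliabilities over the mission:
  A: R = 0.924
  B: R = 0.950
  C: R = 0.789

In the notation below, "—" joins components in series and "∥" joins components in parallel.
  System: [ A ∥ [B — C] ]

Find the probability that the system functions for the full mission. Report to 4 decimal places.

Series (B and C): 0.950000 × 0.789000 = 0.749550
Parallel (A and [0.749550]): 1 − (1 − 0.924000)(1 − 0.749550) = 0.9810

0.9810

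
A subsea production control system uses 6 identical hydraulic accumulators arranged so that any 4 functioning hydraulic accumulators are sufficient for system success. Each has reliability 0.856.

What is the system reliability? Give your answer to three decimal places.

0.957

R = Σ_{i=4}^{6} C(6,i) p^i (1−p)^{6−i} with p = 0.856
C(6,4)·0.856^4·0.144^2 = 0.16700
C(6,5)·0.856^5·0.144^1 = 0.39708
C(6,6)·0.856^6·0.144^0 = 0.39341
Sum = 0.957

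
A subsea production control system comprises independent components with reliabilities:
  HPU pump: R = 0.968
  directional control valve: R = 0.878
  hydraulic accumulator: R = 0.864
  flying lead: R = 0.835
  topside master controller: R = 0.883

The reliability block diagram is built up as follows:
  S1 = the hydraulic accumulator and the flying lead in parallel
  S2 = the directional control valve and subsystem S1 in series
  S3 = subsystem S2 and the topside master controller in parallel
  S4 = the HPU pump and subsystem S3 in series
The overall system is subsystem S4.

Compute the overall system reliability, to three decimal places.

0.952

Parallel (hydraulic accumulator and flying lead): 1 − (1 − 0.86400)(1 − 0.83500) = 0.97756
Series (directional control valve and [0.97756]): 0.87800 × 0.97756 = 0.85830
Parallel ([0.85830] and topside master controller): 1 − (1 − 0.85830)(1 − 0.88300) = 0.98342
Series (HPU pump and [0.98342]): 0.96800 × 0.98342 = 0.952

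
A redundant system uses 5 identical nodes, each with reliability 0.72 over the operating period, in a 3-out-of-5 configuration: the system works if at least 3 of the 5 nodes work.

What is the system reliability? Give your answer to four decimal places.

R = Σ_{i=3}^{5} C(5,i) p^i (1−p)^{5−i} with p = 0.72
C(5,3)·0.72^3·0.28^2 = 0.292626
C(5,4)·0.72^4·0.28^1 = 0.376234
C(5,5)·0.72^5·0.28^0 = 0.193492
Sum = 0.8624

0.8624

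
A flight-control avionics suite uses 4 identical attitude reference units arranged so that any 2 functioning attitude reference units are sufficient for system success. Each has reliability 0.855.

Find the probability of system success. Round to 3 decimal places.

0.989

R = Σ_{i=2}^{4} C(4,i) p^i (1−p)^{4−i} with p = 0.855
C(4,2)·0.855^2·0.145^2 = 0.09222
C(4,3)·0.855^3·0.145^1 = 0.36252
C(4,4)·0.855^4·0.145^0 = 0.53440
Sum = 0.989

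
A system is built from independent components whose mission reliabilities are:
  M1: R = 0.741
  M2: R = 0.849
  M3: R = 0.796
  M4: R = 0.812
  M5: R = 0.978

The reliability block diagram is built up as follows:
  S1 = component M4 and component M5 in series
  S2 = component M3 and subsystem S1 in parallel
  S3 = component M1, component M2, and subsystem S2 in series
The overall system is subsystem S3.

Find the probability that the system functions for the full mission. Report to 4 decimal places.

Series (M4 and M5): 0.812000 × 0.978000 = 0.794136
Parallel (M3 and [0.794136]): 1 − (1 − 0.796000)(1 − 0.794136) = 0.958004
Series (M1, M2, and [0.958004]): 0.741000 × 0.849000 × 0.958004 = 0.6027

0.6027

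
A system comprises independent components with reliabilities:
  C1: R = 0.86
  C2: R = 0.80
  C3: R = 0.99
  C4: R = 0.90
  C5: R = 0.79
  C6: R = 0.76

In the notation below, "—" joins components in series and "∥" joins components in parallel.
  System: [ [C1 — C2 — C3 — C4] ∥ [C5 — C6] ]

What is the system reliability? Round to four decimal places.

0.8454

Series (C1, C2, C3, and C4): 0.860000 × 0.800000 × 0.990000 × 0.900000 = 0.613008
Series (C5 and C6): 0.790000 × 0.760000 = 0.600400
Parallel ([0.613008] and [0.600400]): 1 − (1 − 0.613008)(1 − 0.600400) = 0.8454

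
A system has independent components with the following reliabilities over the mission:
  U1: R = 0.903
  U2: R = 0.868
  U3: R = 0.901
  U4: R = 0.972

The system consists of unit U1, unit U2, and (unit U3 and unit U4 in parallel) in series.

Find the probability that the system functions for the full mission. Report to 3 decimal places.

Parallel (U3 and U4): 1 − (1 − 0.90100)(1 − 0.97200) = 0.99723
Series (U1, U2, and [0.99723]): 0.90300 × 0.86800 × 0.99723 = 0.782

0.782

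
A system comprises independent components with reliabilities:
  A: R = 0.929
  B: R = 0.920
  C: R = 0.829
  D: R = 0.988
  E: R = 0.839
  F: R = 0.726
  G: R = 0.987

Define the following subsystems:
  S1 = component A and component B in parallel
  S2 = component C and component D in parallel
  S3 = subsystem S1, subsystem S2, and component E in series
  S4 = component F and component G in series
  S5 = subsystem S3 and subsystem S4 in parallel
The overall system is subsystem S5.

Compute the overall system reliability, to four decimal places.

0.9525

Parallel (A and B): 1 − (1 − 0.929000)(1 − 0.920000) = 0.994320
Parallel (C and D): 1 − (1 − 0.829000)(1 − 0.988000) = 0.997948
Series ([0.994320], [0.997948], and E): 0.994320 × 0.997948 × 0.839000 = 0.832523
Series (F and G): 0.726000 × 0.987000 = 0.716562
Parallel ([0.832523] and [0.716562]): 1 − (1 − 0.832523)(1 − 0.716562) = 0.9525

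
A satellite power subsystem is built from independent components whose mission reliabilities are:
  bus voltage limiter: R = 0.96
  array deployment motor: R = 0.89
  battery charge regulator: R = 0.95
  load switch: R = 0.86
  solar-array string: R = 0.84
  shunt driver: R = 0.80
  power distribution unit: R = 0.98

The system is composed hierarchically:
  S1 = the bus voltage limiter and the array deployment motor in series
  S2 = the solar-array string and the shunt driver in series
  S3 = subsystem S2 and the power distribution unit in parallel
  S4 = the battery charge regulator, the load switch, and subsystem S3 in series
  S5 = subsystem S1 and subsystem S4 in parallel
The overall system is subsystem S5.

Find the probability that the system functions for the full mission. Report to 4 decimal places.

Series (bus voltage limiter and array deployment motor): 0.960000 × 0.890000 = 0.854400
Series (solar-array string and shunt driver): 0.840000 × 0.800000 = 0.672000
Parallel ([0.672000] and power distribution unit): 1 − (1 − 0.672000)(1 − 0.980000) = 0.993440
Series (battery charge regulator, load switch, and [0.993440]): 0.950000 × 0.860000 × 0.993440 = 0.811640
Parallel ([0.854400] and [0.811640]): 1 − (1 − 0.854400)(1 − 0.811640) = 0.9726

0.9726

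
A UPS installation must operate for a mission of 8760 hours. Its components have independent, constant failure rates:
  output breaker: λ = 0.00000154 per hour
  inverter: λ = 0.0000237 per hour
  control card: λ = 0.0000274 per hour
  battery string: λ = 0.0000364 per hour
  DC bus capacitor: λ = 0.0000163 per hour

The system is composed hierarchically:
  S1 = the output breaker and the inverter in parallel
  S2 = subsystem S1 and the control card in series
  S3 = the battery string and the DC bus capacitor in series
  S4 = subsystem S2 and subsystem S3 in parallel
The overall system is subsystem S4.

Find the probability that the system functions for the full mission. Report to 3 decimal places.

0.920

R(output breaker) = exp(−0.00000154 × 8760) = 0.98660
R(inverter) = exp(−0.0000237 × 8760) = 0.81252
R(control card) = exp(−0.0000274 × 8760) = 0.78661
R(battery string) = exp(−0.0000364 × 8760) = 0.72697
R(DC bus capacitor) = exp(−0.0000163 × 8760) = 0.86694
Parallel (output breaker and inverter): 1 − (1 − 0.98660)(1 − 0.81252) = 0.99749
Series ([0.99749] and control card): 0.99749 × 0.78661 = 0.78464
Series (battery string and DC bus capacitor): 0.72697 × 0.86694 = 0.63024
Parallel ([0.78464] and [0.63024]): 1 − (1 − 0.78464)(1 − 0.63024) = 0.920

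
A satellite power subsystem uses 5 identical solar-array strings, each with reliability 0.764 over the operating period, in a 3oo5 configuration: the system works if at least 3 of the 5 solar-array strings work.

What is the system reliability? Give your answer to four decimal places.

R = Σ_{i=3}^{5} C(5,i) p^i (1−p)^{5−i} with p = 0.764
C(5,3)·0.764^3·0.236^2 = 0.248373
C(5,4)·0.764^4·0.236^1 = 0.402027
C(5,5)·0.764^5·0.236^0 = 0.260296
Sum = 0.9107

0.9107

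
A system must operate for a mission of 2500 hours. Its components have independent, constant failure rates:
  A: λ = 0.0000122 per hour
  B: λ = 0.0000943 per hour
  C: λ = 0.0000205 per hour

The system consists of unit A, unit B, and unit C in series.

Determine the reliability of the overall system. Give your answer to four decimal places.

0.7280

R(A) = exp(−0.0000122 × 2500) = 0.969960
R(B) = exp(−0.0000943 × 2500) = 0.789978
R(C) = exp(−0.0000205 × 2500) = 0.950041
Series (A, B, and C): 0.969960 × 0.789978 × 0.950041 = 0.7280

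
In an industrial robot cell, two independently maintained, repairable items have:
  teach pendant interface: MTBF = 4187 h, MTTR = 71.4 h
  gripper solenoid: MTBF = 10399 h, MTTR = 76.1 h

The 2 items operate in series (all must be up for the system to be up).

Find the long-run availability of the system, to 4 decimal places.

0.9761

A(teach pendant interface) = MTBF/(MTBF+MTTR) = 4187/(4187+71.4) = 0.983233
A(gripper solenoid) = MTBF/(MTBF+MTTR) = 10399/(10399+76.1) = 0.992735
Series availability: 0.983233 × 0.992735 = 0.9761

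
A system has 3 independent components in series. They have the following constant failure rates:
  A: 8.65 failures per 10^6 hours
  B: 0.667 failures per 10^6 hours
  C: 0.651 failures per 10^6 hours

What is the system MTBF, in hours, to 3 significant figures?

100000

Series of exponential components: λ_sys = Σ λ_i
λ_sys = 0.00000865 + 0.000000667 + 0.000000651 = 9.9680e-06 /h
MTBF = 1 / λ_sys = 100000 h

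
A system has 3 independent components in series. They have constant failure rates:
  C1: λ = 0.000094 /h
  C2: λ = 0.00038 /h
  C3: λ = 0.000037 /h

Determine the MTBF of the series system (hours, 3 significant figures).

1960

Series of exponential components: λ_sys = Σ λ_i
λ_sys = 0.000094 + 0.00038 + 0.000037 = 5.1100e-04 /h
MTBF = 1 / λ_sys = 1960 h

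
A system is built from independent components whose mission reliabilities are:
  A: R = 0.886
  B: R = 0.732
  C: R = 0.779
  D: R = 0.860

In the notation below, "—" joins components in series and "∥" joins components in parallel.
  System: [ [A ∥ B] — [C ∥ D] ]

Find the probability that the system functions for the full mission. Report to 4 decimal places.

0.9395

Parallel (A and B): 1 − (1 − 0.886000)(1 − 0.732000) = 0.969448
Parallel (C and D): 1 − (1 − 0.779000)(1 − 0.860000) = 0.969060
Series ([0.969448] and [0.969060]): 0.969448 × 0.969060 = 0.9395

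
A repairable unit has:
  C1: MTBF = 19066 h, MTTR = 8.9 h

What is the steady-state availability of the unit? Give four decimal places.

0.9995

A(C1) = MTBF/(MTBF+MTTR) = 19066/(19066+8.9) = 0.9995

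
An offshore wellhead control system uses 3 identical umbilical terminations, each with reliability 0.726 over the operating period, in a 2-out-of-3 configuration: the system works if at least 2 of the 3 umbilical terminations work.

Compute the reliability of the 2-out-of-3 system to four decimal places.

0.8159

R = Σ_{i=2}^{3} C(3,i) p^i (1−p)^{3−i} with p = 0.726
C(3,2)·0.726^2·0.274^1 = 0.433256
C(3,3)·0.726^3·0.274^0 = 0.382657
Sum = 0.8159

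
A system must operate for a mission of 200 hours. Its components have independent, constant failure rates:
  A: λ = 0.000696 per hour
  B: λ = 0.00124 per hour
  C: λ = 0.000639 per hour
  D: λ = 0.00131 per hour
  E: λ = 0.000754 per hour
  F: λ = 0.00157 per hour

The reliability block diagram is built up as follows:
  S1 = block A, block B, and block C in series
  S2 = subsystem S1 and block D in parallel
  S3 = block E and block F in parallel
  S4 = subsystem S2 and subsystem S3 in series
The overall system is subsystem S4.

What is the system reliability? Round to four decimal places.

0.8730

R(A) = exp(−0.000696 × 200) = 0.870054
R(B) = exp(−0.00124 × 200) = 0.780360
R(C) = exp(−0.000639 × 200) = 0.880029
R(D) = exp(−0.00131 × 200) = 0.769511
R(E) = exp(−0.000754 × 200) = 0.860020
R(F) = exp(−0.00157 × 200) = 0.730519
Series (A, B, and C): 0.870054 × 0.780360 × 0.880029 = 0.597500
Parallel ([0.597500] and D): 1 − (1 − 0.597500)(1 − 0.769511) = 0.907228
Parallel (E and F): 1 − (1 − 0.860020)(1 − 0.730519) = 0.962278
Series ([0.907228] and [0.962278]): 0.907228 × 0.962278 = 0.8730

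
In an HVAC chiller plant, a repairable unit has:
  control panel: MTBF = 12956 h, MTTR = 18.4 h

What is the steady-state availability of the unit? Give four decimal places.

0.9986

A(control panel) = MTBF/(MTBF+MTTR) = 12956/(12956+18.4) = 0.9986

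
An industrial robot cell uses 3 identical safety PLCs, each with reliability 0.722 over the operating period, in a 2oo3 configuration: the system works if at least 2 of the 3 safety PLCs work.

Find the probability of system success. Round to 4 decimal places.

0.8111

R = Σ_{i=2}^{3} C(3,i) p^i (1−p)^{3−i} with p = 0.722
C(3,2)·0.722^2·0.278^1 = 0.434751
C(3,3)·0.722^3·0.278^0 = 0.376367
Sum = 0.8111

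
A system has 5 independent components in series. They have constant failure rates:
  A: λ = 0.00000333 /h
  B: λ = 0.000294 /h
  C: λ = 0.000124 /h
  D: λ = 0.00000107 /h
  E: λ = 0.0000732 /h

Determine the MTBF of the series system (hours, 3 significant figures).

Series of exponential components: λ_sys = Σ λ_i
λ_sys = 0.00000333 + 0.000294 + 0.000124 + 0.00000107 + 0.0000732 = 4.9560e-04 /h
MTBF = 1 / λ_sys = 2020 h

2020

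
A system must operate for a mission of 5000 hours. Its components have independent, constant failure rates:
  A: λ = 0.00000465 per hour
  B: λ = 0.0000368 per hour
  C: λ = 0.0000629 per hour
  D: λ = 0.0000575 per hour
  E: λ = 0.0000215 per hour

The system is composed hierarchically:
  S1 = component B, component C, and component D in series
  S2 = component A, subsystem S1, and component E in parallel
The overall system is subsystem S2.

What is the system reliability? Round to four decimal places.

R(A) = exp(−0.00000465 × 5000) = 0.977018
R(B) = exp(−0.0000368 × 5000) = 0.831936
R(C) = exp(−0.0000629 × 5000) = 0.730154
R(D) = exp(−0.0000575 × 5000) = 0.750137
R(E) = exp(−0.0000215 × 5000) = 0.898077
Series (B, C, and D): 0.831936 × 0.730154 × 0.750137 = 0.455664
Parallel (A, [0.455664], and E): 1 − (1 − 0.977018)(1 − 0.455664)(1 − 0.898077) = 0.9987

0.9987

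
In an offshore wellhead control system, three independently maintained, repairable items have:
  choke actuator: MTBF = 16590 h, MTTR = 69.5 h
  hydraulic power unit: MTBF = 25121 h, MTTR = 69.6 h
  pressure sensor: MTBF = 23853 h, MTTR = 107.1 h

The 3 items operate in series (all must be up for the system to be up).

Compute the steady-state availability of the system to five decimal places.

0.98864

A(choke actuator) = MTBF/(MTBF+MTTR) = 16590/(16590+69.5) = 0.995828
A(hydraulic power unit) = MTBF/(MTBF+MTTR) = 25121/(25121+69.6) = 0.997237
A(pressure sensor) = MTBF/(MTBF+MTTR) = 23853/(23853+107.1) = 0.995530
Series availability: 0.995828 × 0.997237 × 0.995530 = 0.98864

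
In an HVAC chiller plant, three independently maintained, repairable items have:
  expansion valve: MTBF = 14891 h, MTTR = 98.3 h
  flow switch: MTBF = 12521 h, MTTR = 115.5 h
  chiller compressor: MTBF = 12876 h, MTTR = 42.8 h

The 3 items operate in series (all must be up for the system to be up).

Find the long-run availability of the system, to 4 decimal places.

A(expansion valve) = MTBF/(MTBF+MTTR) = 14891/(14891+98.3) = 0.993442
A(flow switch) = MTBF/(MTBF+MTTR) = 12521/(12521+115.5) = 0.990860
A(chiller compressor) = MTBF/(MTBF+MTTR) = 12876/(12876+42.8) = 0.996687
Series availability: 0.993442 × 0.990860 × 0.996687 = 0.9811

0.9811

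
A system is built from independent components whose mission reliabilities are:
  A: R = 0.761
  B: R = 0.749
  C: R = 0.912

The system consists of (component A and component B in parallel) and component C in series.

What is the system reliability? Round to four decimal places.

0.8573

Parallel (A and B): 1 − (1 − 0.761000)(1 − 0.749000) = 0.940011
Series ([0.940011] and C): 0.940011 × 0.912000 = 0.8573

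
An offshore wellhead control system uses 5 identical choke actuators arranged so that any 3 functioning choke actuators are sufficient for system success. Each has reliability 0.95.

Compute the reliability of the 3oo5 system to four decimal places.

R = Σ_{i=3}^{5} C(5,i) p^i (1−p)^{5−i} with p = 0.95
C(5,3)·0.95^3·0.05^2 = 0.021434
C(5,4)·0.95^4·0.05^1 = 0.203627
C(5,5)·0.95^5·0.05^0 = 0.773781
Sum = 0.9988

0.9988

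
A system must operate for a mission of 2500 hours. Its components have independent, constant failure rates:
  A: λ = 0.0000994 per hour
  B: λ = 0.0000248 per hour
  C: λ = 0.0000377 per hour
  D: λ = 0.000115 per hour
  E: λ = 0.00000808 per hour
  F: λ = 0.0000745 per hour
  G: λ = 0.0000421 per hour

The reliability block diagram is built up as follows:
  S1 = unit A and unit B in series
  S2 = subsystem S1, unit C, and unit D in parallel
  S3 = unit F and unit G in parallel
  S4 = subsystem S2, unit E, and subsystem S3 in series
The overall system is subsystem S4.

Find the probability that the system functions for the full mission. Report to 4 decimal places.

R(A) = exp(−0.0000994 × 2500) = 0.779970
R(B) = exp(−0.0000248 × 2500) = 0.939883
R(C) = exp(−0.0000377 × 2500) = 0.910055
R(D) = exp(−0.000115 × 2500) = 0.750137
R(E) = exp(−0.00000808 × 2500) = 0.980003
R(F) = exp(−0.0000745 × 2500) = 0.830066
R(G) = exp(−0.0000421 × 2500) = 0.900099
Series (A and B): 0.779970 × 0.939883 = 0.733081
Parallel ([0.733081], C, and D): 1 − (1 − 0.733081)(1 − 0.910055)(1 − 0.750137) = 0.994001
Parallel (F and G): 1 − (1 − 0.830066)(1 − 0.900099) = 0.983023
Series ([0.994001], E, and [0.983023]): 0.994001 × 0.980003 × 0.983023 = 0.9576

0.9576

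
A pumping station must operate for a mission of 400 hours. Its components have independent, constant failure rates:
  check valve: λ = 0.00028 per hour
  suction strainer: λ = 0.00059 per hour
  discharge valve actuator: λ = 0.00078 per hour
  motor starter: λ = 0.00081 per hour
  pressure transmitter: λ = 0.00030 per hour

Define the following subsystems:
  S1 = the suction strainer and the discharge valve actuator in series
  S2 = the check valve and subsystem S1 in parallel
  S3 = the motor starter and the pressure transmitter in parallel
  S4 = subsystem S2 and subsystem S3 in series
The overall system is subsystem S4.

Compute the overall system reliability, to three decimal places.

R(check valve) = exp(−0.00028 × 400) = 0.89404
R(suction strainer) = exp(−0.00059 × 400) = 0.78978
R(discharge valve actuator) = exp(−0.00078 × 400) = 0.73198
R(motor starter) = exp(−0.00081 × 400) = 0.72325
R(pressure transmitter) = exp(−0.00030 × 400) = 0.88692
Series (suction strainer and discharge valve actuator): 0.78978 × 0.73198 = 0.57810
Parallel (check valve and [0.57810]): 1 − (1 − 0.89404)(1 − 0.57810) = 0.95530
Parallel (motor starter and pressure transmitter): 1 − (1 − 0.72325)(1 − 0.88692) = 0.96871
Series ([0.95530] and [0.96871]): 0.95530 × 0.96871 = 0.925

0.925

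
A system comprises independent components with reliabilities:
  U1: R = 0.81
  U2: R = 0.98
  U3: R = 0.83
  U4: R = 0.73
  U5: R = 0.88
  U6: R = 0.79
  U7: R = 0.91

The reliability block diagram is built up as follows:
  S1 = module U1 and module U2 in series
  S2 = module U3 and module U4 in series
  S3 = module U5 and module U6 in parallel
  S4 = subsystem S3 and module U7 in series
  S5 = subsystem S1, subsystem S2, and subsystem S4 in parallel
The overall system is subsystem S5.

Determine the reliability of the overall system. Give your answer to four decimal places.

0.9908

Series (U1 and U2): 0.810000 × 0.980000 = 0.793800
Series (U3 and U4): 0.830000 × 0.730000 = 0.605900
Parallel (U5 and U6): 1 − (1 − 0.880000)(1 − 0.790000) = 0.974800
Series ([0.974800] and U7): 0.974800 × 0.910000 = 0.887068
Parallel ([0.793800], [0.605900], and [0.887068]): 1 − (1 − 0.793800)(1 − 0.605900)(1 − 0.887068) = 0.9908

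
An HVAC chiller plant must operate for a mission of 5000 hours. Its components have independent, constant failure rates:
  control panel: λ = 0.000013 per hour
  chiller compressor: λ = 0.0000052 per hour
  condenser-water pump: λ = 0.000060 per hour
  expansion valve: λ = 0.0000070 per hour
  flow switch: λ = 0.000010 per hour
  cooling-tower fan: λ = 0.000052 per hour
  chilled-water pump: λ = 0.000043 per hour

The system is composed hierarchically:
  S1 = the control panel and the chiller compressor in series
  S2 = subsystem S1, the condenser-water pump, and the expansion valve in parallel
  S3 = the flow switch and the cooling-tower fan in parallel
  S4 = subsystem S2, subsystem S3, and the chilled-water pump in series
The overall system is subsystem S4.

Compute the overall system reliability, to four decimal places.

0.7969

R(control panel) = exp(−0.000013 × 5000) = 0.937067
R(chiller compressor) = exp(−0.0000052 × 5000) = 0.974335
R(condenser-water pump) = exp(−0.000060 × 5000) = 0.740818
R(expansion valve) = exp(−0.0000070 × 5000) = 0.965605
R(flow switch) = exp(−0.000010 × 5000) = 0.951229
R(cooling-tower fan) = exp(−0.000052 × 5000) = 0.771052
R(chilled-water pump) = exp(−0.000043 × 5000) = 0.806541
Series (control panel and chiller compressor): 0.937067 × 0.974335 = 0.913017
Parallel ([0.913017], condenser-water pump, and expansion valve): 1 − (1 − 0.913017)(1 − 0.740818)(1 − 0.965605) = 0.999225
Parallel (flow switch and cooling-tower fan): 1 − (1 − 0.951229)(1 − 0.771052) = 0.988834
Series ([0.999225], [0.988834], and chilled-water pump): 0.999225 × 0.988834 × 0.806541 = 0.7969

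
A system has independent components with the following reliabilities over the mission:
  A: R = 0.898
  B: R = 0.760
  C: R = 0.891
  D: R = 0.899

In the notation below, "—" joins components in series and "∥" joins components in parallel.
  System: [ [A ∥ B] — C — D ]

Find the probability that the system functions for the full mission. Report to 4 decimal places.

Parallel (A and B): 1 − (1 − 0.898000)(1 − 0.760000) = 0.975520
Series ([0.975520], C, and D): 0.975520 × 0.891000 × 0.899000 = 0.7814

0.7814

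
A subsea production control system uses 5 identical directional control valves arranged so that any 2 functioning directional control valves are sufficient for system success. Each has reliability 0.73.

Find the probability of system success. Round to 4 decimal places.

R = Σ_{i=2}^{5} C(5,i) p^i (1−p)^{5−i} with p = 0.73
C(5,2)·0.73^2·0.27^3 = 0.104891
C(5,3)·0.73^3·0.27^2 = 0.283593
C(5,4)·0.73^4·0.27^1 = 0.383376
C(5,5)·0.73^5·0.27^0 = 0.207307
Sum = 0.9792

0.9792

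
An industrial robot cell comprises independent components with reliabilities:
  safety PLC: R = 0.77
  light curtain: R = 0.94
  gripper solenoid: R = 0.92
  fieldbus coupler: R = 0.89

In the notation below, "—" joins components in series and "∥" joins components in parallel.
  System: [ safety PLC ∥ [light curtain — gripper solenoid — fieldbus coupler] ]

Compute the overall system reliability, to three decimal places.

Series (light curtain, gripper solenoid, and fieldbus coupler): 0.94000 × 0.92000 × 0.89000 = 0.76967
Parallel (safety PLC and [0.76967]): 1 − (1 − 0.77000)(1 − 0.76967) = 0.947

0.947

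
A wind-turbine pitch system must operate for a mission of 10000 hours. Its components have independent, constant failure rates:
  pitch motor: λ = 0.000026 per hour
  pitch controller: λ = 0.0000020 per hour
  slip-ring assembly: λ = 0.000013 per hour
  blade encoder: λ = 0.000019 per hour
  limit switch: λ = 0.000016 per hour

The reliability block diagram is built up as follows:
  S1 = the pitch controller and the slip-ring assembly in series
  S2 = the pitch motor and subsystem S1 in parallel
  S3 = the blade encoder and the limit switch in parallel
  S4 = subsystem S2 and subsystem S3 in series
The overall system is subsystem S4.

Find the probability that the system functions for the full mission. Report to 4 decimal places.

R(pitch motor) = exp(−0.000026 × 10000) = 0.771052
R(pitch controller) = exp(−0.0000020 × 10000) = 0.980199
R(slip-ring assembly) = exp(−0.000013 × 10000) = 0.878095
R(blade encoder) = exp(−0.000019 × 10000) = 0.826959
R(limit switch) = exp(−0.000016 × 10000) = 0.852144
Series (pitch controller and slip-ring assembly): 0.980199 × 0.878095 = 0.860708
Parallel (pitch motor and [0.860708]): 1 − (1 − 0.771052)(1 − 0.860708) = 0.968109
Parallel (blade encoder and limit switch): 1 − (1 − 0.826959)(1 − 0.852144) = 0.974415
Series ([0.968109] and [0.974415]): 0.968109 × 0.974415 = 0.9433

0.9433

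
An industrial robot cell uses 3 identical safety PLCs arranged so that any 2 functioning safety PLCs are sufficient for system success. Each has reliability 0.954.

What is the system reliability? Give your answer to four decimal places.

R = Σ_{i=2}^{3} C(3,i) p^i (1−p)^{3−i} with p = 0.954
C(3,2)·0.954^2·0.046^1 = 0.125596
C(3,3)·0.954^3·0.046^0 = 0.868251
Sum = 0.9938

0.9938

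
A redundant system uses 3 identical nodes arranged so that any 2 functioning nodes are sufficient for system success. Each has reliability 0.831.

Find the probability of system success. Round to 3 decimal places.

0.924

R = Σ_{i=2}^{3} C(3,i) p^i (1−p)^{3−i} with p = 0.831
C(3,2)·0.831^2·0.169^1 = 0.35011
C(3,3)·0.831^3·0.169^0 = 0.57386
Sum = 0.924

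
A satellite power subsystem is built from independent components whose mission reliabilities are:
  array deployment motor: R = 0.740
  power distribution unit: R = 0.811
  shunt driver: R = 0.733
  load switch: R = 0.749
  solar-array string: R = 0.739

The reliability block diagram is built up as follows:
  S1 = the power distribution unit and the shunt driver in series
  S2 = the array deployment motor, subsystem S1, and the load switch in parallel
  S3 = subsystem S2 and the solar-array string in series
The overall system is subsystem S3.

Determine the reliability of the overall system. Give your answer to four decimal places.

Series (power distribution unit and shunt driver): 0.811000 × 0.733000 = 0.594463
Parallel (array deployment motor, [0.594463], and load switch): 1 − (1 − 0.740000)(1 − 0.594463)(1 − 0.749000) = 0.973535
Series ([0.973535] and solar-array string): 0.973535 × 0.739000 = 0.7194

0.7194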